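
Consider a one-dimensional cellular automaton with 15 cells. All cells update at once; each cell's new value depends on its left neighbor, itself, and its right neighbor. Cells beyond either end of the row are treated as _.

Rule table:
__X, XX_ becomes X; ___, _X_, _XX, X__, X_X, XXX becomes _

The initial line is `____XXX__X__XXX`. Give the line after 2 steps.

___X__X_X__X__X
__X__X____X__X_

__X__X____X__X_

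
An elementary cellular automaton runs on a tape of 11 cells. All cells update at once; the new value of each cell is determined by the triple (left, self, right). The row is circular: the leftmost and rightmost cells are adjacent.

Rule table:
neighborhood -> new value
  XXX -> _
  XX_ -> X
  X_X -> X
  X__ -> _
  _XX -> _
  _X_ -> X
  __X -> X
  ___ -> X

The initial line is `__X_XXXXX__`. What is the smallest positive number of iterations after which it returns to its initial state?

XXXX____X_X
___X_XXXXX_
XXXXX____X_
____X_XXXXX
_XXXXX____X
X____X_XXXX
X_XXXXX____
XX____X_XXX
_X_XXXXX___
XXX____X_XX
__X_XXXXX__

11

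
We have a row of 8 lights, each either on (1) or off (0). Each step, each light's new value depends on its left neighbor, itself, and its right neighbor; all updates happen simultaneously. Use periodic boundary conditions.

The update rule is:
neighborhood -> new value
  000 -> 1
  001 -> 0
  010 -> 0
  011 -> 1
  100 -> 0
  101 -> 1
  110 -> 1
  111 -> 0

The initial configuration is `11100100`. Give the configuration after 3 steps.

step 1: 10100000
step 2: 01001110
step 3: 00001010

00001010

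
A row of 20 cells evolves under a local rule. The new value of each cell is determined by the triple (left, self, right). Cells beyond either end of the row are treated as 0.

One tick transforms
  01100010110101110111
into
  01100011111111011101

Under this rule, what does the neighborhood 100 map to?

0

At position 3 the neighborhood is 100; the next row has 0 there.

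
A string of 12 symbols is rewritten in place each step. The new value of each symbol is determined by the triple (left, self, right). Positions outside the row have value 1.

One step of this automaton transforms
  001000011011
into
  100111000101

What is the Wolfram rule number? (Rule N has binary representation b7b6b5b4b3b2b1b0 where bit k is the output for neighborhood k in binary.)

position 11: 111 → 1  (bit 7 = 1)
position 8: 110 → 0  (bit 6 = 0)
position 9: 101 → 1  (bit 5 = 1)
position 0: 100 → 1  (bit 4 = 1)
position 7: 011 → 0  (bit 3 = 0)
position 2: 010 → 0  (bit 2 = 0)
position 1: 001 → 0  (bit 1 = 0)
position 4: 000 → 1  (bit 0 = 1)
bits b7..b0 = 10110001 = 177

177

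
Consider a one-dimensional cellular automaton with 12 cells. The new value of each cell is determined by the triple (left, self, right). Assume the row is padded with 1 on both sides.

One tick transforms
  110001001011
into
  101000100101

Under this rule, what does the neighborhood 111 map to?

1

At position 0 the neighborhood is 111; the next row has 1 there.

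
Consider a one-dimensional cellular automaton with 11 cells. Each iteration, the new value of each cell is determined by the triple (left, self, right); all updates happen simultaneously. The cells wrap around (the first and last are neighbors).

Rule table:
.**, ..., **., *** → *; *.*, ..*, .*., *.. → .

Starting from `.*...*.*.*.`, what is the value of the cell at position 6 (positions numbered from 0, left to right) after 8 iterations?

*

iteration 1: ...*.......
iteration 2: **...******
iteration 3: **.*.******
iteration 4: **...******  (repeats iteration 2; period 2)
iteration 8: **...******
position 6 holds *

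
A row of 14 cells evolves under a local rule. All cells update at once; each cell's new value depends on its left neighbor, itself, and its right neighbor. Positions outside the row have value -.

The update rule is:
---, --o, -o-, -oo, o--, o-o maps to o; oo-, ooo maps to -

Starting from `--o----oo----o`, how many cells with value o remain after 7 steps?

step 1: oooooooo-ooooo
step 2: o-------oo----
step 3: ooooooooo-oooo
step 4: o--------oo---
step 5: oooooooooo-ooo
step 6: o---------oo--
step 7: ooooooooooo-oo
count of o: 13

13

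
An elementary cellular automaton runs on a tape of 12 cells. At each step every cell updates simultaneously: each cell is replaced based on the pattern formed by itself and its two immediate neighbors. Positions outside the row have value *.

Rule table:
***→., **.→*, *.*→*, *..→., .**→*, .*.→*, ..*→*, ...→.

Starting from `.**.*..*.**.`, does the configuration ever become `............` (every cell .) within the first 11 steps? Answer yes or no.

step 1: *****.******
step 2: ....***.....
step 3: ...**.*....*
step 4: ..*****...**
step 5: .**...*..**.
step 6: ***..**.****
step 7: ..*.*****...
step 8: .****...*..*
step 9: **..*..**.**
step 10: .*.**.*****.
step 11: *******...**
step 11 is *******...**, still not uniform .

no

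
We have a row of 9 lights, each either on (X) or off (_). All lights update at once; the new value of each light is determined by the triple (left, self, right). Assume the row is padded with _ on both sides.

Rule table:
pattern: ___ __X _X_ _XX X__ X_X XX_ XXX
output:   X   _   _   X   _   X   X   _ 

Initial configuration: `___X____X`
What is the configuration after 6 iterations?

_XXX__XXX

XX___XX__
XX_X_XX_X
XXX_XXXX_
X_XXX__X_
_XX_X____
_XXX__XXX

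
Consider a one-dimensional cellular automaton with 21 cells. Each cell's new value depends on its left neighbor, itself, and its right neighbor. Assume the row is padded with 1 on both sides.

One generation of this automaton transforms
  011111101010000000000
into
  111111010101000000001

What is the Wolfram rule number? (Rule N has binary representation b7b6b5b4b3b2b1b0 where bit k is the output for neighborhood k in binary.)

186

position 2: 111 → 1  (bit 7 = 1)
position 6: 110 → 0  (bit 6 = 0)
position 0: 101 → 1  (bit 5 = 1)
position 11: 100 → 1  (bit 4 = 1)
position 1: 011 → 1  (bit 3 = 1)
position 8: 010 → 0  (bit 2 = 0)
position 20: 001 → 1  (bit 1 = 1)
position 12: 000 → 0  (bit 0 = 0)
bits b7..b0 = 10111010 = 186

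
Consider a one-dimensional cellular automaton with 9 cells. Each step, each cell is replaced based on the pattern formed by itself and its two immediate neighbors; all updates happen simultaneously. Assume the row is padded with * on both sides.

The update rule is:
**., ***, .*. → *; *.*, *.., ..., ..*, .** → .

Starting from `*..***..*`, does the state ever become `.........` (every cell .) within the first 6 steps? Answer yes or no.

*...**...
*....*...
*....*...  (fixed point — unchanged through step 6)
step 6 is *....*..., still not uniform .

no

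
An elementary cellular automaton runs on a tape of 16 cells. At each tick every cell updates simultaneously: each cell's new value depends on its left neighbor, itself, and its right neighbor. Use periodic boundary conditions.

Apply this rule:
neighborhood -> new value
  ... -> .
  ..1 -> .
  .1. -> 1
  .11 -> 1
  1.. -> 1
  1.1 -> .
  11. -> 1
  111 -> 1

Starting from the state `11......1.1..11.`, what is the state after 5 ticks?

tick 1: 111.....1.11.11.
tick 2: 1111....1.11.11.
tick 3: 11111...1.11.11.
tick 4: 111111..1.11.11.
tick 5: 1111111.1.11.11.

1111111.1.11.11.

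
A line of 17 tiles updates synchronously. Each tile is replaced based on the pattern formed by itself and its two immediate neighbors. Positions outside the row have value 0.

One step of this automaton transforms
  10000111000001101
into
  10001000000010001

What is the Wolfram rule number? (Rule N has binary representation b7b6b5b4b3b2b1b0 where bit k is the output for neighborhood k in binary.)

6

position 6: 111 → 0  (bit 7 = 0)
position 7: 110 → 0  (bit 6 = 0)
position 15: 101 → 0  (bit 5 = 0)
position 1: 100 → 0  (bit 4 = 0)
position 5: 011 → 0  (bit 3 = 0)
position 0: 010 → 1  (bit 2 = 1)
position 4: 001 → 1  (bit 1 = 1)
position 2: 000 → 0  (bit 0 = 0)
bits b7..b0 = 00000110 = 6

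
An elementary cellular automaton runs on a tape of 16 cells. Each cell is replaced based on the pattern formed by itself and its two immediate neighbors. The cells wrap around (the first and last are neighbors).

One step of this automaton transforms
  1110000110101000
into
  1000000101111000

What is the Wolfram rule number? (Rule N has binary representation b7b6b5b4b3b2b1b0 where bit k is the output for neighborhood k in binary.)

position 1: 111 → 0  (bit 7 = 0)
position 2: 110 → 0  (bit 6 = 0)
position 9: 101 → 1  (bit 5 = 1)
position 3: 100 → 0  (bit 4 = 0)
position 0: 011 → 1  (bit 3 = 1)
position 10: 010 → 1  (bit 2 = 1)
position 6: 001 → 0  (bit 1 = 0)
position 4: 000 → 0  (bit 0 = 0)
bits b7..b0 = 00101100 = 44

44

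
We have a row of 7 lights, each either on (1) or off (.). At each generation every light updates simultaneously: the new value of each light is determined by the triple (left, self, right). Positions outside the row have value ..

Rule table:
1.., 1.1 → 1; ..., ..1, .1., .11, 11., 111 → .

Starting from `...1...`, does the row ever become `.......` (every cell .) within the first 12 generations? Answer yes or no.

yes

....1..
.....1.
......1
.......
all cells are . at generation 4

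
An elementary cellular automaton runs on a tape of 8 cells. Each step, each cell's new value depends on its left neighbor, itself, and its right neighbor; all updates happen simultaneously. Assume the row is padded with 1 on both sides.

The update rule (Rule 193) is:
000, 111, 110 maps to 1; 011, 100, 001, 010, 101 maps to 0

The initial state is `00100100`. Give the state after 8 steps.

00000000
01111110
00111110
00011110
01001110
00000110
01110010
00110000

00110000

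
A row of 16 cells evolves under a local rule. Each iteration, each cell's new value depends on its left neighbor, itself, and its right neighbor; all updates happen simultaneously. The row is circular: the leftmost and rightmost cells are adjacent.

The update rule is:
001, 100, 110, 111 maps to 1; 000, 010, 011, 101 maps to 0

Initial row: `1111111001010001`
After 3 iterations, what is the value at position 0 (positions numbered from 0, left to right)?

iteration 1: 1111111110001010
iteration 2: 0111111111010000
iteration 3: 1011111111001000
position 0 holds 1

1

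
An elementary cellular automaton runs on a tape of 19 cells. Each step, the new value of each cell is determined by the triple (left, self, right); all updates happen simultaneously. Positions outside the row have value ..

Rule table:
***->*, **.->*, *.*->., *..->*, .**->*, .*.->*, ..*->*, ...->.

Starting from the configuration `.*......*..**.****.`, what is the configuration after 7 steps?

*************.*****

***....******.*****
****..*******.*****
*************.*****
*************.*****  (fixed point — unchanged through step 7)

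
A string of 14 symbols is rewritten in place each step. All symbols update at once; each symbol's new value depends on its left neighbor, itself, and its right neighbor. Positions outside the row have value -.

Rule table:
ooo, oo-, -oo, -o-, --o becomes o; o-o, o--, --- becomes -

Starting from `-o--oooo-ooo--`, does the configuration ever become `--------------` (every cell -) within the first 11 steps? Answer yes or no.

oo-ooooo-ooo--
oo-ooooo-ooo--  (fixed point — unchanged through step 11)
step 11 is oo-ooooo-ooo--, still not uniform -

no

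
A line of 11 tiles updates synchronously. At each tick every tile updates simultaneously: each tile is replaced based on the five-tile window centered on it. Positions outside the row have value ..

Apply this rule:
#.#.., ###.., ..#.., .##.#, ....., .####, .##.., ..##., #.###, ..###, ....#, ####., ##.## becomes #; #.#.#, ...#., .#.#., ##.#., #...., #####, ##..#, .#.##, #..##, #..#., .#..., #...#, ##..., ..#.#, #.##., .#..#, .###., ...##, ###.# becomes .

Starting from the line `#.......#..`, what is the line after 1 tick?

#..####.#..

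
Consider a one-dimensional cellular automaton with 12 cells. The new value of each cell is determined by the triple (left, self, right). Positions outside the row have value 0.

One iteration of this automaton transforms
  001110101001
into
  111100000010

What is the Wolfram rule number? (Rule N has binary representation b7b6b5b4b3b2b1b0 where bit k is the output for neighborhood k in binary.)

139

position 3: 111 → 1  (bit 7 = 1)
position 4: 110 → 0  (bit 6 = 0)
position 5: 101 → 0  (bit 5 = 0)
position 9: 100 → 0  (bit 4 = 0)
position 2: 011 → 1  (bit 3 = 1)
position 6: 010 → 0  (bit 2 = 0)
position 1: 001 → 1  (bit 1 = 1)
position 0: 000 → 1  (bit 0 = 1)
bits b7..b0 = 10001011 = 139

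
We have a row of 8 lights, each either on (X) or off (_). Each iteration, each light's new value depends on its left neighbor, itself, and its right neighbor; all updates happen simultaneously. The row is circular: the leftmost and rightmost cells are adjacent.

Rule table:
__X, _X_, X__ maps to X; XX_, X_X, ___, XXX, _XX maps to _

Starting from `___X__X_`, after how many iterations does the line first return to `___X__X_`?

__XXXXXX
XX______
__X____X
XXXX__XX
____XX__
___X__X_

6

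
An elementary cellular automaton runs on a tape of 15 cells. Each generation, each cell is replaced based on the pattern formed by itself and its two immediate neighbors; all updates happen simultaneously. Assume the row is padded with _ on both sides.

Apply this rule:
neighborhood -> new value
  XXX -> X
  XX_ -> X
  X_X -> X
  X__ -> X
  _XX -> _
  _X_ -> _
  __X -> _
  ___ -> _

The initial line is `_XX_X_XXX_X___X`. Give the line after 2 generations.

__XX_X_XXX_X___
___XX_X_XXX_X__

___XX_X_XXX_X__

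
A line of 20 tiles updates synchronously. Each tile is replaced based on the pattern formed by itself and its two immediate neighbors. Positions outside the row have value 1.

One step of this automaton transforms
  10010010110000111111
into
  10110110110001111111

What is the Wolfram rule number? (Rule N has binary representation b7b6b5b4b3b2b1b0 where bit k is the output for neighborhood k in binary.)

position 15: 111 → 1  (bit 7 = 1)
position 0: 110 → 1  (bit 6 = 1)
position 7: 101 → 0  (bit 5 = 0)
position 1: 100 → 0  (bit 4 = 0)
position 8: 011 → 1  (bit 3 = 1)
position 3: 010 → 1  (bit 2 = 1)
position 2: 001 → 1  (bit 1 = 1)
position 11: 000 → 0  (bit 0 = 0)
bits b7..b0 = 11001110 = 206

206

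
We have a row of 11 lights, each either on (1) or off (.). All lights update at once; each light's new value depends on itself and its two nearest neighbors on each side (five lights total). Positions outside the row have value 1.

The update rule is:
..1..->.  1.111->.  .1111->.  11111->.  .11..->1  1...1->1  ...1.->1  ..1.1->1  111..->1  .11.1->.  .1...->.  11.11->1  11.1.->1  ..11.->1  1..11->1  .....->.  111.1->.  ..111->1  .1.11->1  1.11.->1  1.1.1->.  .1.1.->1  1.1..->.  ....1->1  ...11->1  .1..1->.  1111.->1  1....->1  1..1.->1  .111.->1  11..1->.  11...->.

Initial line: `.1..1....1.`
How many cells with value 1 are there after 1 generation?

7

generation 1: 1..1..11111
count of 1: 7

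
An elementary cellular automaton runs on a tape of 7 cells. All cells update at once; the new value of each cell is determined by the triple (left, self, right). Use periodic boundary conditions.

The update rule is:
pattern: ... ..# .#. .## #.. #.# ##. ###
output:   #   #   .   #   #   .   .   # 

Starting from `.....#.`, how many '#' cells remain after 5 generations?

6

#####.#
####..#
###.###
##..###
#.#####
count of #: 6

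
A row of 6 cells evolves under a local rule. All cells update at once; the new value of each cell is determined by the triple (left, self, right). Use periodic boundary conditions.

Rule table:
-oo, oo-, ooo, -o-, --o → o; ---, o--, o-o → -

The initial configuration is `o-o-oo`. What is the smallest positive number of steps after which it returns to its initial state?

1

o-o-oo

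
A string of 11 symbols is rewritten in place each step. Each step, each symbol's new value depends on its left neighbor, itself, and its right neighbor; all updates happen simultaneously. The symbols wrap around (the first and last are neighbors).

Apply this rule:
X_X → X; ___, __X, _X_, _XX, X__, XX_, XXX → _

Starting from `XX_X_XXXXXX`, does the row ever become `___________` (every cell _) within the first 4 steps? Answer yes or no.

yes

__X_X______
___X_______
___________
all cells are _ at step 3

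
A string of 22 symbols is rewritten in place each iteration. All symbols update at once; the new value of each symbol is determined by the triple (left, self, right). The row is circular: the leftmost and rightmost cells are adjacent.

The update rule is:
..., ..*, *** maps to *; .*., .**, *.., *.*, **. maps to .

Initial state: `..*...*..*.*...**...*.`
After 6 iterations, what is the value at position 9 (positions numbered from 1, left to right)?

.

**..**..*....**...**..
...*...*..***...**...*
.**..**..*.*..**...**.
*...*...*....*...**...
..**..**..***..**...**
.*...*...*.*..*...**..
position 9 holds .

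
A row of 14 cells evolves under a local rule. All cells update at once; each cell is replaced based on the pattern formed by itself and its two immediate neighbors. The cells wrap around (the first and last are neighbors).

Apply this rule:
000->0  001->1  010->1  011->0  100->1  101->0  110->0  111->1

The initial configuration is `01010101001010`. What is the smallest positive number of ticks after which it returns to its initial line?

tick 1: 11010101111011
tick 2: 10010100110001
tick 3: 01110111001010
tick 4: 10100010111011
tick 5: 00110110010001
tick 6: 11000001111011
tick 7: 10100010110001
tick 8: 00110110001010
tick 9: 01000001011011
tick 10: 01100011000000
tick 11: 10010100100000
tick 12: 11110111110001
tick 13: 11100011101010
tick 14: 01010101001010

14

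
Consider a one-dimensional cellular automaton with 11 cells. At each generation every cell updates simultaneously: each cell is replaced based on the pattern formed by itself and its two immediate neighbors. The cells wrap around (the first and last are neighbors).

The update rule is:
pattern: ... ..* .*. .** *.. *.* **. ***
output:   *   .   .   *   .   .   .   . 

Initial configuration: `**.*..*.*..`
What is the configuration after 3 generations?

generation 1: *..........
generation 2: ..********.
generation 3: *.*........

*.*........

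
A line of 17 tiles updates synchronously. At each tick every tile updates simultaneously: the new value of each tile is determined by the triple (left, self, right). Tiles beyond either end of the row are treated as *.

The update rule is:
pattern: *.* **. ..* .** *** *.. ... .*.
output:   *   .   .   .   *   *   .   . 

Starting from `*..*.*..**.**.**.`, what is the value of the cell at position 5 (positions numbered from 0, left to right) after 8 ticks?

.*..*.*...*..*..*
*.*..*.*...*..*..
.*.*..*.*...*..*.
*.*.*..*.*...*..*
.*.*.*..*.*...*..
*.*.*.*..*.*...*.
.*.*.*.*..*.*...*
*.*.*.*.*..*.*...
position 5 holds .

.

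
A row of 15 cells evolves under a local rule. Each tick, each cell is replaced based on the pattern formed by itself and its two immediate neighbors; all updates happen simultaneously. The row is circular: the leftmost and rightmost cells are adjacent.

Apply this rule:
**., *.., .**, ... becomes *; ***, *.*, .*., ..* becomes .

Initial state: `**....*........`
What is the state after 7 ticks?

tick 1: *****..*******.
tick 2: *...**.*.....*.
tick 3: .**.**..****...
tick 4: .**.***.*..****
tick 5: .**.*.*..*.*..*
tick 6: .**....*....*..
tick 7: .*****..***..**

.*****..***..**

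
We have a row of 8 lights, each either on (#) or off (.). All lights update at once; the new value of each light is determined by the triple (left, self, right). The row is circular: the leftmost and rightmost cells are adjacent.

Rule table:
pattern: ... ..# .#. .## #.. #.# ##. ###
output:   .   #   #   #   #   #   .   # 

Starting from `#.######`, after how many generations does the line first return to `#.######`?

.#######
#######.
######.#
#####.##
####.###
###.####
##.#####
#.######

8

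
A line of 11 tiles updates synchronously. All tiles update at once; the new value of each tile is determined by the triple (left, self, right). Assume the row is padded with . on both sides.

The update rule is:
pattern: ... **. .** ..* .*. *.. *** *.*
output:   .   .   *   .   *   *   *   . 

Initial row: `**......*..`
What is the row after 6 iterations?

*.*.....**.
*.**....*.*
*.*.*...*.*
*.*.**..*.*
*.*.*.*.*.*
*.*.*.*.*.*

*.*.*.*.*.*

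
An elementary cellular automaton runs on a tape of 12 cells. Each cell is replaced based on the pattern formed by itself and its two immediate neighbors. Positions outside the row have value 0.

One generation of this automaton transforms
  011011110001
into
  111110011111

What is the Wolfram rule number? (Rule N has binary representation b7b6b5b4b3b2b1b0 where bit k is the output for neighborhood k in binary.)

127

position 5: 111 → 0  (bit 7 = 0)
position 2: 110 → 1  (bit 6 = 1)
position 3: 101 → 1  (bit 5 = 1)
position 8: 100 → 1  (bit 4 = 1)
position 1: 011 → 1  (bit 3 = 1)
position 11: 010 → 1  (bit 2 = 1)
position 0: 001 → 1  (bit 1 = 1)
position 9: 000 → 1  (bit 0 = 1)
bits b7..b0 = 01111111 = 127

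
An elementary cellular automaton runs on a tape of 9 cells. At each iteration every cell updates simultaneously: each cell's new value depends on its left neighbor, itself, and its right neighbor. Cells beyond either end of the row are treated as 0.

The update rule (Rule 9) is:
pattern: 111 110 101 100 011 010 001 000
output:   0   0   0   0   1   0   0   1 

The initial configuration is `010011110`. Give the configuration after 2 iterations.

111000111

000010000
111000111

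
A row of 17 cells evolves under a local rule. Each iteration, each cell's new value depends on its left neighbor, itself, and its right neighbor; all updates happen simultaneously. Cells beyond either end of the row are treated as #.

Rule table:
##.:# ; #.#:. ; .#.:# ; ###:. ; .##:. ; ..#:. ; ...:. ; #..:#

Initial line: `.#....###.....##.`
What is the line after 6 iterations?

.##.....##.....#.
..##.....##....#.
#..##.....##...#.
##..##.....##..#.
.##..##.....##.#.
..##..##.....#.#.

..##..##.....#.#.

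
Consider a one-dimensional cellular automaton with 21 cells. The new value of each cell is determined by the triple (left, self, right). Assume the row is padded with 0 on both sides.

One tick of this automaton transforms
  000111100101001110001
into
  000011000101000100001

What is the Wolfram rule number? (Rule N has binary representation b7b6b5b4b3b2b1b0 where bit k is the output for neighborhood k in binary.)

position 4: 111 → 1  (bit 7 = 1)
position 6: 110 → 0  (bit 6 = 0)
position 10: 101 → 0  (bit 5 = 0)
position 7: 100 → 0  (bit 4 = 0)
position 3: 011 → 0  (bit 3 = 0)
position 9: 010 → 1  (bit 2 = 1)
position 2: 001 → 0  (bit 1 = 0)
position 0: 000 → 0  (bit 0 = 0)
bits b7..b0 = 10000100 = 132

132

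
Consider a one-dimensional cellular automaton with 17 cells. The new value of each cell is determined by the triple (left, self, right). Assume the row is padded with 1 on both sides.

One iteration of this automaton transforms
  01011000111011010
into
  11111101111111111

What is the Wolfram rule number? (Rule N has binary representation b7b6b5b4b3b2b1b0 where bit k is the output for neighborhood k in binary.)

254

position 9: 111 → 1  (bit 7 = 1)
position 4: 110 → 1  (bit 6 = 1)
position 0: 101 → 1  (bit 5 = 1)
position 5: 100 → 1  (bit 4 = 1)
position 3: 011 → 1  (bit 3 = 1)
position 1: 010 → 1  (bit 2 = 1)
position 7: 001 → 1  (bit 1 = 1)
position 6: 000 → 0  (bit 0 = 0)
bits b7..b0 = 11111110 = 254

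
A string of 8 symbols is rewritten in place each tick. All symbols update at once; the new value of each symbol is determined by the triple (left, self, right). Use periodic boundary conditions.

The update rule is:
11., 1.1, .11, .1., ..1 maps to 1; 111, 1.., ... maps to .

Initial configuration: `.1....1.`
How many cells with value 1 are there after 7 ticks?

tick 1: 11...11.
tick 2: 11..1111
tick 3: .1.11...
tick 4: 11111...
tick 5: 1...1..1
tick 6: 1..11.11
tick 7: 1.11111.
count of 1: 6

6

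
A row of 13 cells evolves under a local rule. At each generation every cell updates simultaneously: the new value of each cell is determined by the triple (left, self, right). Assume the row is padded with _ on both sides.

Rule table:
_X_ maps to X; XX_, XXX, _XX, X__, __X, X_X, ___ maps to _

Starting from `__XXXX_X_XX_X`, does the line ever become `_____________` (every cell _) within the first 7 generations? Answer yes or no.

_______X____X
_______X____X  (fixed point — unchanged through generation 7)
generation 7 is _______X____X, still not uniform _

no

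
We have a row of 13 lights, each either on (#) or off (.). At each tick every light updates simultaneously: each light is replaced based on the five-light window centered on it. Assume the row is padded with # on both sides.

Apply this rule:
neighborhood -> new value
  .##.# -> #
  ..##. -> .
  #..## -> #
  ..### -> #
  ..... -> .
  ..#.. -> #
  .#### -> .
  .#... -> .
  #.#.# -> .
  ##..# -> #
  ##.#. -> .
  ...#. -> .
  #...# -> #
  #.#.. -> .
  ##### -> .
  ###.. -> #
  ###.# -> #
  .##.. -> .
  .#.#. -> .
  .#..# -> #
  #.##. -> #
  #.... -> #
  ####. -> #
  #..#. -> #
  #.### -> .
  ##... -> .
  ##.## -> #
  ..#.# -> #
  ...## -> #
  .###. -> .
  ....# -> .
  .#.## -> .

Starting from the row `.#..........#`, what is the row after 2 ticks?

tick 1: ...#.......##
tick 2: .#.#.#....##.

.#.#.#....##.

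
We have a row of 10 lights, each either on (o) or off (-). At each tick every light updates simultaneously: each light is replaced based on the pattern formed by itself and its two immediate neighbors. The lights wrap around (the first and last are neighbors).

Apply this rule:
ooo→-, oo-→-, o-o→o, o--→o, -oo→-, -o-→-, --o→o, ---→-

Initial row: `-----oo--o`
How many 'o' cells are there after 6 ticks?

5

o---o--oo-
-o-o-oo--o
o-o-o--oo-
-o-o-oo--o  (repeats tick 2; period 2)
tick 6: -o-o-oo--o
count of o: 5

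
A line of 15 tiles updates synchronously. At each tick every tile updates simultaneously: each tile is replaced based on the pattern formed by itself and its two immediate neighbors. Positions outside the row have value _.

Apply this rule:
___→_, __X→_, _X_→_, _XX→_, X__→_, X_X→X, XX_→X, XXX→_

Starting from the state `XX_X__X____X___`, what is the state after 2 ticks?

_XX____________
__X____________

__X____________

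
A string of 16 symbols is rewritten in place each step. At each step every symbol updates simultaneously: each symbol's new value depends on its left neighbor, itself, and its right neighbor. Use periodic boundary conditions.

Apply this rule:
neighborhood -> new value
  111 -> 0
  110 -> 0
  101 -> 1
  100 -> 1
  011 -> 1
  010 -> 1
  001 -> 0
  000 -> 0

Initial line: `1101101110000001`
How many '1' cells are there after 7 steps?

0011011001000001
1010110101100001
0111101111010001
1100011000111001
0010010100100101
1011011110110111
0110110001101100
count of 1: 8

8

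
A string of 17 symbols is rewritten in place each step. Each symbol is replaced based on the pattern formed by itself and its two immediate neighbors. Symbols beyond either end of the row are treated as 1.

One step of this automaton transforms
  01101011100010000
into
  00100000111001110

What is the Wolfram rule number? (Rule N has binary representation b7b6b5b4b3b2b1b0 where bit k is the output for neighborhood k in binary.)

81

position 7: 111 → 0  (bit 7 = 0)
position 2: 110 → 1  (bit 6 = 1)
position 0: 101 → 0  (bit 5 = 0)
position 9: 100 → 1  (bit 4 = 1)
position 1: 011 → 0  (bit 3 = 0)
position 4: 010 → 0  (bit 2 = 0)
position 11: 001 → 0  (bit 1 = 0)
position 10: 000 → 1  (bit 0 = 1)
bits b7..b0 = 01010001 = 81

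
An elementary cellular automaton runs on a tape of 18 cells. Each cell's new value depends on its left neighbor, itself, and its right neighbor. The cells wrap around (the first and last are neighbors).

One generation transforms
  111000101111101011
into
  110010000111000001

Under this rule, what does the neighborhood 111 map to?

1

At position 0 the neighborhood is 111; the next row has 1 there.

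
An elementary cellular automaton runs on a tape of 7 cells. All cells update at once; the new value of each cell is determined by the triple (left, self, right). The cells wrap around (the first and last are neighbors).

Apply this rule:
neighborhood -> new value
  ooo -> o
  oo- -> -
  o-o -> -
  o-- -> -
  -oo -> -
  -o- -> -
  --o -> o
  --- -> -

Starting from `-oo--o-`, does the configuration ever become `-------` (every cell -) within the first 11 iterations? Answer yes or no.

no

o---o--
---o--o
--o--o-
-o--o--
o--o---
--o---o
-o---o-
o---o--  (repeats iteration 1; period 7)
iteration 11: -o--o--
iteration 11 is -o--o--, still not uniform -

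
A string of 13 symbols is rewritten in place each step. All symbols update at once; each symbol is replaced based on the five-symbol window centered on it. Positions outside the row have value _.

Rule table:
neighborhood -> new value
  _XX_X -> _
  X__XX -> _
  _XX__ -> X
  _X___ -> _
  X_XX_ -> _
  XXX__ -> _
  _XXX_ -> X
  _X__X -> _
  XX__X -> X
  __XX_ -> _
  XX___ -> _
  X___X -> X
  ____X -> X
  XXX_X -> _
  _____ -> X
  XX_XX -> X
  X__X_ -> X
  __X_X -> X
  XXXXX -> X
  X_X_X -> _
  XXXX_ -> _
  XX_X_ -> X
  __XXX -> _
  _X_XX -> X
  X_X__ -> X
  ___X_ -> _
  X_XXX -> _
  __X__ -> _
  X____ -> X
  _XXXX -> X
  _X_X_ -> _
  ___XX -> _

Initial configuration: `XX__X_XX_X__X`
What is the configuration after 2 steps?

step 1: _XXXXX__XX_X_
step 2: __XX__X___XX_

__XX__X___XX_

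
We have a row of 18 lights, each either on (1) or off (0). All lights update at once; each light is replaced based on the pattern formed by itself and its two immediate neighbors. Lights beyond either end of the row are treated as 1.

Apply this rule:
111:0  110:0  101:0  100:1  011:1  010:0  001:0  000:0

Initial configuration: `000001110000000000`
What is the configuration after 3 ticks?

100001001000000000
010000100100000000
001000010010000000

001000010010000000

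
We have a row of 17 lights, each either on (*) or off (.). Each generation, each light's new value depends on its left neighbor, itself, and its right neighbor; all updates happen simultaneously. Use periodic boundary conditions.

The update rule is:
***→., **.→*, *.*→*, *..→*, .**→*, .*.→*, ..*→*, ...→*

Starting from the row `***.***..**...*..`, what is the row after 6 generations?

*.***.***********
***.***..........
*.***.***********  (repeats generation 1; period 2)
generation 6: ***.***..........

***.***..........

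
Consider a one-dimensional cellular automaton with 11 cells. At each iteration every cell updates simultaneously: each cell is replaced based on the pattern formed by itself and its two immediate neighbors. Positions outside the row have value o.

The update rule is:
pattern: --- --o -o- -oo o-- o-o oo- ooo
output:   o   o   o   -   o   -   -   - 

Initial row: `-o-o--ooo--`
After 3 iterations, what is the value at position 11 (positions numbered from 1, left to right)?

-o-ooo---oo
-o----ooo--
-ooooo---oo
position 11 holds o

o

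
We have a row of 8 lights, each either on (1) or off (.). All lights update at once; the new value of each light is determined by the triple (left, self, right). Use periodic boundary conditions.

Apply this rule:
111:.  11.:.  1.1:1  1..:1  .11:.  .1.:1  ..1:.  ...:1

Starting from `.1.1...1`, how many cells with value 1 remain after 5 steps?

step 1: 111111.1
step 2: ......1.
step 3: 11111.11
step 4: .....1..
step 5: 1111.111
count of 1: 7

7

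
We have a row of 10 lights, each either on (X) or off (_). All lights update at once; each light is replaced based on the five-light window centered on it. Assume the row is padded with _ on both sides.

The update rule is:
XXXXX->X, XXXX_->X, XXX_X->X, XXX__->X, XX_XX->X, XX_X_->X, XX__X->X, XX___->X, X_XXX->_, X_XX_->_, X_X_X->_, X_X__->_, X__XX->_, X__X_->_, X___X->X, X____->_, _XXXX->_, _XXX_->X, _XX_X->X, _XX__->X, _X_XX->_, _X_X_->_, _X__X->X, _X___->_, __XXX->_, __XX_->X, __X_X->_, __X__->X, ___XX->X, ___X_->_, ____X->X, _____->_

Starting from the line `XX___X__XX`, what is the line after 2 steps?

__XXX_XX_X

XXXX_XX_XX
__XXX_XX_X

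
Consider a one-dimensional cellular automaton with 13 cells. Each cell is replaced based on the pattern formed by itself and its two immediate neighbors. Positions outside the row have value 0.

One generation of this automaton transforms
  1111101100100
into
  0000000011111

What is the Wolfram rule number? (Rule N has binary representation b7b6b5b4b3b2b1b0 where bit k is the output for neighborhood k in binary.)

position 1: 111 → 0  (bit 7 = 0)
position 4: 110 → 0  (bit 6 = 0)
position 5: 101 → 0  (bit 5 = 0)
position 8: 100 → 1  (bit 4 = 1)
position 0: 011 → 0  (bit 3 = 0)
position 10: 010 → 1  (bit 2 = 1)
position 9: 001 → 1  (bit 1 = 1)
position 12: 000 → 1  (bit 0 = 1)
bits b7..b0 = 00010111 = 23

23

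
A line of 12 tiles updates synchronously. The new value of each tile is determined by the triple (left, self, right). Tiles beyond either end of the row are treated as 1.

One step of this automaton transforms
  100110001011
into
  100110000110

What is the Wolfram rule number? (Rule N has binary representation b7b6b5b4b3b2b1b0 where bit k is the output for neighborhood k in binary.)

104

position 11: 111 → 0  (bit 7 = 0)
position 0: 110 → 1  (bit 6 = 1)
position 9: 101 → 1  (bit 5 = 1)
position 1: 100 → 0  (bit 4 = 0)
position 3: 011 → 1  (bit 3 = 1)
position 8: 010 → 0  (bit 2 = 0)
position 2: 001 → 0  (bit 1 = 0)
position 6: 000 → 0  (bit 0 = 0)
bits b7..b0 = 01101000 = 104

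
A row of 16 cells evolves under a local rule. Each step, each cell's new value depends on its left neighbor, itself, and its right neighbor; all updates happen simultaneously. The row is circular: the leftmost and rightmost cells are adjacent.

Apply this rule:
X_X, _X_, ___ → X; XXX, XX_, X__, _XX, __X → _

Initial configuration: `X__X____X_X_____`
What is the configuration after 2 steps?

X__XX__X___X___X

step 1: X__X_XX_XXX_XXX_
step 2: X__XX__X___X___X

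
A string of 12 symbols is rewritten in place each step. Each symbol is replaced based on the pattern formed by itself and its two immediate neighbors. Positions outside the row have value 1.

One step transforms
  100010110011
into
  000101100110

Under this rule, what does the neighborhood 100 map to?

0

At position 1 the neighborhood is 100; the next row has 0 there.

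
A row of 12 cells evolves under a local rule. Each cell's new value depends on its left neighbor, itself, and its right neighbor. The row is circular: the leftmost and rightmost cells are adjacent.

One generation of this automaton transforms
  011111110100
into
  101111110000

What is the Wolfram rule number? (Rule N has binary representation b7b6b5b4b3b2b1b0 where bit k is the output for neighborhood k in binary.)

position 2: 111 → 1  (bit 7 = 1)
position 7: 110 → 1  (bit 6 = 1)
position 8: 101 → 0  (bit 5 = 0)
position 10: 100 → 0  (bit 4 = 0)
position 1: 011 → 0  (bit 3 = 0)
position 9: 010 → 0  (bit 2 = 0)
position 0: 001 → 1  (bit 1 = 1)
position 11: 000 → 0  (bit 0 = 0)
bits b7..b0 = 11000010 = 194

194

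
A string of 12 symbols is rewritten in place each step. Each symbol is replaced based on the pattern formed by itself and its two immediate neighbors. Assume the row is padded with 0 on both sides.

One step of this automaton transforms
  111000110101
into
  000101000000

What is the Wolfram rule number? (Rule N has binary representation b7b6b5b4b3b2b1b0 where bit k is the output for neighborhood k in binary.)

18

position 1: 111 → 0  (bit 7 = 0)
position 2: 110 → 0  (bit 6 = 0)
position 8: 101 → 0  (bit 5 = 0)
position 3: 100 → 1  (bit 4 = 1)
position 0: 011 → 0  (bit 3 = 0)
position 9: 010 → 0  (bit 2 = 0)
position 5: 001 → 1  (bit 1 = 1)
position 4: 000 → 0  (bit 0 = 0)
bits b7..b0 = 00010010 = 18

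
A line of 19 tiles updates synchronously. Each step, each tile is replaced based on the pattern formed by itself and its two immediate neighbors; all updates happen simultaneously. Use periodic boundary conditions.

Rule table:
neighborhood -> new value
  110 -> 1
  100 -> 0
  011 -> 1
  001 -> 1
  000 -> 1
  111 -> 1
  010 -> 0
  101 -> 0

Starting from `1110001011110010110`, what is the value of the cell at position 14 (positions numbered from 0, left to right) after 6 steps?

1

step 1: 1110110011110100110
step 2: 1110110111110001110
step 3: 1110110111110111110
step 4: 1110110111110111110  (fixed point — unchanged through step 6)
position 14 holds 1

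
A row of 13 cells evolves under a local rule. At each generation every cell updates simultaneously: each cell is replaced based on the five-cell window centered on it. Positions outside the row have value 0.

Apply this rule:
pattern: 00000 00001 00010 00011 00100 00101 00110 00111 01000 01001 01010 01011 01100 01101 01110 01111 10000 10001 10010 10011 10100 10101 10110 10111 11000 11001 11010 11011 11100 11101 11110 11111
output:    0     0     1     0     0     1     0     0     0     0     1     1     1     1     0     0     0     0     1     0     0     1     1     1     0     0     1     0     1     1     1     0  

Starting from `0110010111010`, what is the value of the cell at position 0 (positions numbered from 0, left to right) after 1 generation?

0010111101100
position 0 holds 0

0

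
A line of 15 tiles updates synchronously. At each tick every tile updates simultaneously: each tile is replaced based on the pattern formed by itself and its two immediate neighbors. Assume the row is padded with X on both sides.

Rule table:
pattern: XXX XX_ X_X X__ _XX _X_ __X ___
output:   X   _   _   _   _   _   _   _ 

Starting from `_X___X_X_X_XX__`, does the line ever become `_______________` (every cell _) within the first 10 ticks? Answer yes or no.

yes

_______________
all cells are _ at tick 1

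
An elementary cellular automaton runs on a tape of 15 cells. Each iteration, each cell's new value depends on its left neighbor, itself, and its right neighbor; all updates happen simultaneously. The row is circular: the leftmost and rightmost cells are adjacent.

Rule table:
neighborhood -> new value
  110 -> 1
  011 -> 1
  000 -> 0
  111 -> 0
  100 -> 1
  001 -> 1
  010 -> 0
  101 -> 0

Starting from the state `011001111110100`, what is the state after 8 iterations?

000111001010100

111111000010010
100001100101100
010011111001111
001110001111001
111011011001110
101011011111010
000011010001000
000111001010100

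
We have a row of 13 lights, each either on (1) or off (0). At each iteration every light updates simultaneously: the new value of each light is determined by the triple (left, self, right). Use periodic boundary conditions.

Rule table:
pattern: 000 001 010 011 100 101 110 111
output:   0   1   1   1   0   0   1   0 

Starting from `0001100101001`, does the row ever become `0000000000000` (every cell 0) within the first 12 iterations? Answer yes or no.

0011101101011
0110101101011
0110101101011  (fixed point — unchanged through iteration 12)
iteration 12 is 0110101101011, still not uniform 0

no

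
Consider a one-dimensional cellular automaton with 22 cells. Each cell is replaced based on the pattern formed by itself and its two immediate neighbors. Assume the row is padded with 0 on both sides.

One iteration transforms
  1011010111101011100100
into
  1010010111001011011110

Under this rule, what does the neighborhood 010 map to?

1

At position 0 the neighborhood is 010; the next row has 1 there.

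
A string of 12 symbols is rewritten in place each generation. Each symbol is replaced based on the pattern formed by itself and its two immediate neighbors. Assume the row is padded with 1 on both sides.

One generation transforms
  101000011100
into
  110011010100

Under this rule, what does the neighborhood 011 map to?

1

At position 7 the neighborhood is 011; the next row has 1 there.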